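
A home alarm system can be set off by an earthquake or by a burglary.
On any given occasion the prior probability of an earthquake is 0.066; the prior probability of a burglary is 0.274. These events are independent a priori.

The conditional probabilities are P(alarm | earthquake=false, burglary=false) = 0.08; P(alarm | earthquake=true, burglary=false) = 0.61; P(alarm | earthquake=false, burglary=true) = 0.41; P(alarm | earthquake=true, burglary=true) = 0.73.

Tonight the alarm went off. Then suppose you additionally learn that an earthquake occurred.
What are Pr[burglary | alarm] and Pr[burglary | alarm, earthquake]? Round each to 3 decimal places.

Enumerate the 4 (earthquake, burglary) configurations and weight by the priors:
  P(alarm) = 0.08·0.934·0.726 + 0.41·0.934·0.274 + 0.61·0.066·0.726 + 0.73·0.066·0.274
        = 0.054247 + 0.104926 + 0.029229 + 0.013201 = 0.201603
Keeping only the burglary-present terms gives 0.118127, so
  P(burglary | alarm) = 0.118127 / 0.201603 ≈ 0.586

Now also conditioning on earthquake=true:
Numerator (weight on configurations with burglary): 0.73·0.274 = 0.200020
The normalizing constant is 0.61·0.726 + 0.73·0.274 = 0.642880
P(burglary | alarm, earthquake) = 0.200020/0.642880 ≈ 0.311

Pr[burglary | alarm] ≈ 0.586; Pr[burglary | alarm, earthquake] ≈ 0.311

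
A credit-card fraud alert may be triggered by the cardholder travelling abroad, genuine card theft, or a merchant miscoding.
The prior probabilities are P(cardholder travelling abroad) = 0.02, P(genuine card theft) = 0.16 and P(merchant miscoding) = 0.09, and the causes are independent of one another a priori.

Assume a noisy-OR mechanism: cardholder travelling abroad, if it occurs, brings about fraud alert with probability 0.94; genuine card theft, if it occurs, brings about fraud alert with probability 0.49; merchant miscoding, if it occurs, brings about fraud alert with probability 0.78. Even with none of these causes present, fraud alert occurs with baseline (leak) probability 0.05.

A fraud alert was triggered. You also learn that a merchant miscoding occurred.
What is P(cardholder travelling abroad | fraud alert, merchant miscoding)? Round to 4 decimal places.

Under noisy-OR, P(fraud alert | causes) = 1 − (1−0.05)·∏(1−qᵢ) over the active causes.
Sum P(fraud alert|·) weighted by the priors over the 4 (cardholder travelling abroad, genuine card theft) configurations:
  P(fraud alert | merchant miscoding) = 0.791×0.98×0.84 + 0.89341×0.98×0.16 + 0.98746×0.02×0.84 + 0.993605×0.02×0.16
        = 0.651151 + 0.140087 + 0.016589 + 0.003180 = 0.811007
Configurations with cardholder travelling abroad contribute 0.019769, so
  P(cardholder travelling abroad | fraud alert, merchant miscoding) = 0.019769 / 0.811007 ≈ 0.0244

P(cardholder travelling abroad | fraud alert, merchant miscoding) ≈ 0.0244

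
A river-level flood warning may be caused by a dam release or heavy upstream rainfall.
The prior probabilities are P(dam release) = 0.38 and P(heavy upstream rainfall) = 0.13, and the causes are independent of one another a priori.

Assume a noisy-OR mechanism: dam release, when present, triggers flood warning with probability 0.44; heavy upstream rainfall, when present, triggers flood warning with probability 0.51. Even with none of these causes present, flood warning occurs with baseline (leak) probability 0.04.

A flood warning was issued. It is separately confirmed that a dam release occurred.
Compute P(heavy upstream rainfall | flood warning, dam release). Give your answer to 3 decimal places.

Under noisy-OR, P(flood warning | causes) = 1 − (1−0.04)·∏(1−qᵢ) over the active causes.
For the numerator, keep only heavy upstream rainfall=true terms: 0.736576·0.13 = 0.095755
Denominator P(flood warning | dam release): 0.4624·0.87 + 0.736576·0.13 = 0.498043
Posterior = 0.095755 / 0.498043 ≈ 0.192

P(heavy upstream rainfall | flood warning, dam release) ≈ 0.192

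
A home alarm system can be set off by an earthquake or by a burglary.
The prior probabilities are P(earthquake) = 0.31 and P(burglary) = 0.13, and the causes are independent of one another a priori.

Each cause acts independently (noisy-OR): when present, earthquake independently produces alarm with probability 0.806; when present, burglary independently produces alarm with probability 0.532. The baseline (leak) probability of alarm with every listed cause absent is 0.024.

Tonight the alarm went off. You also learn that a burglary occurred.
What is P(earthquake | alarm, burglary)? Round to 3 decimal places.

Under noisy-OR, P(alarm | causes) = 1 − (1−0.024)·∏(1−qᵢ) over the active causes.
P(alarm | burglary) = 0.543232*0.69 + 0.911387*0.31 = 0.374830 + 0.282530 = 0.657360
Of this, 0.282530 comes from 0.911387*0.31 (the earthquake=true cases).
P(earthquake | alarm, burglary) = 0.282530 / 0.657360 ≈ 0.430

P(earthquake | alarm, burglary) ≈ 0.430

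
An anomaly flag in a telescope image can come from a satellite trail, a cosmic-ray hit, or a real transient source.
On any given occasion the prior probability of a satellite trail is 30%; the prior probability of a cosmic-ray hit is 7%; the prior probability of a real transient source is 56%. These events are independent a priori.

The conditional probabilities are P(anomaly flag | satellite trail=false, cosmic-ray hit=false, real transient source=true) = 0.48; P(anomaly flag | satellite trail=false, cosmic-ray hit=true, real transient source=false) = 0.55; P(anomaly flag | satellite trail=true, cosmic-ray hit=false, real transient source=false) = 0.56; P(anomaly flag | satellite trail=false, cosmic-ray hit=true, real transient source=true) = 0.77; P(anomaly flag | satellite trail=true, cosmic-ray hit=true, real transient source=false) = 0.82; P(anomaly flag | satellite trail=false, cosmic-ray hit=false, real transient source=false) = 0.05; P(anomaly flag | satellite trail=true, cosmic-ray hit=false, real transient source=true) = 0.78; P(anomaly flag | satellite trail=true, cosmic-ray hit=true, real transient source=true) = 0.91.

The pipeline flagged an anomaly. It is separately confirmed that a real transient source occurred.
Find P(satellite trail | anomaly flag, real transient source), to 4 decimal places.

P(satellite trail | anomaly flag, real transient source) ≈ 0.4033

Sum P(anomaly flag|·) weighted by the priors over the 4 (satellite trail, cosmic-ray hit) configurations:
  P(anomaly flag | real transient source) = 0.48×0.7×0.93 + 0.77×0.7×0.07 + 0.78×0.3×0.93 + 0.91×0.3×0.07
        = 0.312480 + 0.037730 + 0.217620 + 0.019110 = 0.586940
Keeping only the satellite trail-present terms gives 0.236730, so
  P(satellite trail | anomaly flag, real transient source) = 0.236730 / 0.586940 ≈ 0.4033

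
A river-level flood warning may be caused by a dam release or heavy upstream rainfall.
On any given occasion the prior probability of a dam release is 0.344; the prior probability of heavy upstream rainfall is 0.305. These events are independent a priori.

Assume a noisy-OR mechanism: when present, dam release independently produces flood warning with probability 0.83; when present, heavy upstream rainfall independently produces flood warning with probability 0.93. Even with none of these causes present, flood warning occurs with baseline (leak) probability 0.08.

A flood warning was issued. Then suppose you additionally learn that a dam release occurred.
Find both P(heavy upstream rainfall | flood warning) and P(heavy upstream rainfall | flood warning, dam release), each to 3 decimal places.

Under noisy-OR, P(flood warning | causes) = 1 − (1−0.08)·∏(1−qᵢ) over the active causes.
Numerator (weight on configurations with heavy upstream rainfall): 0.187195 + 0.103771 = 0.290966
Normalizer over all consistent configurations: 0.08·0.656·0.695 + 0.9356·0.656·0.305 + 0.8436·0.344·0.695 + 0.989052·0.344·0.305 = 0.529128
Posterior = 0.290966 / 0.529128 ≈ 0.550

Now condition on the additional information:
P(flood warning | dam release) = 0.8436*0.695 + 0.989052*0.305 = 0.586302 + 0.301661 = 0.887963
The heavy upstream rainfall-present share is 0.989052*0.305 = 0.301661.
Hence the posterior is 0.301661/0.887963 ≈ 0.340.

P(heavy upstream rainfall | flood warning) ≈ 0.550; P(heavy upstream rainfall | flood warning, dam release) ≈ 0.340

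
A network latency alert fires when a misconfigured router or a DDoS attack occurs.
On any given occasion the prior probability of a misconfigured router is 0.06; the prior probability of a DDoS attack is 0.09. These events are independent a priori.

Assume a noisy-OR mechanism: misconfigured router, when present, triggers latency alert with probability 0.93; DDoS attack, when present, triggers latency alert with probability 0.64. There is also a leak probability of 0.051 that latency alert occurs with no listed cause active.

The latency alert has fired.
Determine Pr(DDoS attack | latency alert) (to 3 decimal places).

Pr(DDoS attack | latency alert) ≈ 0.392

Under noisy-OR, P(latency alert | causes) = 1 − (1−0.051)·∏(1−qᵢ) over the active causes.
P(latency alert) = 0.051·0.94·0.91 + 0.65836·0.94·0.09 + 0.93357·0.06·0.91 + 0.976085·0.06·0.09 = 0.043625 + 0.055697 + 0.050973 + 0.005271 = 0.155566
The DDoS attack-present share is 0.055697 + 0.005271 = 0.060968.
Hence the posterior is 0.060968/0.155566 ≈ 0.392.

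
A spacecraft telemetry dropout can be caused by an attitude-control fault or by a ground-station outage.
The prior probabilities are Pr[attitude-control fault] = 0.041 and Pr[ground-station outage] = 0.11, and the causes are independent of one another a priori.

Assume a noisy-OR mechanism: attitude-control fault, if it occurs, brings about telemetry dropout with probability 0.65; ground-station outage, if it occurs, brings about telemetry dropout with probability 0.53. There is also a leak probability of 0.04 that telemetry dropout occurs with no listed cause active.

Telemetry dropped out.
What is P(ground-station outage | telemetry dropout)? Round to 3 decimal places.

P(ground-station outage | telemetry dropout) ≈ 0.514

Under noisy-OR, P(telemetry dropout | causes) = 1 − (1−0.04)·∏(1−qᵢ) over the active causes.
P(telemetry dropout) = 0.04·0.959·0.89 + 0.5488·0.959·0.11 + 0.664·0.041·0.89 + 0.84208·0.041·0.11 = 0.034140 + 0.057893 + 0.024229 + 0.003798 = 0.120060
Restricting to configurations with ground-station outage present: 0.057893 + 0.003798 = 0.061691.
So P(ground-station outage | telemetry dropout) = 0.061691/0.120060 ≈ 0.514.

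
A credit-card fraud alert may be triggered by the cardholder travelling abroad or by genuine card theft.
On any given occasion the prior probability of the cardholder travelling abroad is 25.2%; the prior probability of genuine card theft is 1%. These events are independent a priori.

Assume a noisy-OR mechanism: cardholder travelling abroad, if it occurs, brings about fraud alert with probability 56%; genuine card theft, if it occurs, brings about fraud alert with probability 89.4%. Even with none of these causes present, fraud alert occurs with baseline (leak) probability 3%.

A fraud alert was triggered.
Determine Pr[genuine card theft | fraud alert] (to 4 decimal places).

Under noisy-OR, P(fraud alert | causes) = 1 − (1−0.03)·∏(1−qᵢ) over the active causes.
P(fraud alert) = 0.03×0.748×0.99 + 0.89718×0.748×0.01 + 0.5732×0.252×0.99 + 0.954759×0.252×0.01 = 0.022216 + 0.006711 + 0.143002 + 0.002406 = 0.174335
Of this, 0.009117 comes from 0.006711 + 0.002406 (the genuine card theft=true cases).
So P(genuine card theft | fraud alert) = 0.009117/0.174335 ≈ 0.0523.

Pr[genuine card theft | fraud alert] ≈ 0.0523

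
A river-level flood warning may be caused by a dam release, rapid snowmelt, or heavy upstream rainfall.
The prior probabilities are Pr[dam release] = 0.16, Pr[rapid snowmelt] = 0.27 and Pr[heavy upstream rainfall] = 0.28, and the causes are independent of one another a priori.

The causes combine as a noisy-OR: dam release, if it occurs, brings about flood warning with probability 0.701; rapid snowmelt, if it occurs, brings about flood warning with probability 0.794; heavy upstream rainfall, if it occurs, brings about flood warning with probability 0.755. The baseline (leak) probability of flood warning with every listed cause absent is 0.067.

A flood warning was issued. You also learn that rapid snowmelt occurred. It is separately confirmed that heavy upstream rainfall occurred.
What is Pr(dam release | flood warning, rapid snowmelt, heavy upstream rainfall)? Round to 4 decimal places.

Under noisy-OR, P(flood warning | causes) = 1 − (1−0.067)·∏(1−qᵢ) over the active causes.
Weight on dam release=true, given the evidence: 0.985921·0.16 = 0.157747
Denominator P(flood warning | rapid snowmelt, heavy upstream rainfall): 0.952911·0.84 + 0.985921·0.16 = 0.958192
P(dam release | flood warning, rapid snowmelt, heavy upstream rainfall) = 0.157747/0.958192 ≈ 0.1646

Pr(dam release | flood warning, rapid snowmelt, heavy upstream rainfall) ≈ 0.1646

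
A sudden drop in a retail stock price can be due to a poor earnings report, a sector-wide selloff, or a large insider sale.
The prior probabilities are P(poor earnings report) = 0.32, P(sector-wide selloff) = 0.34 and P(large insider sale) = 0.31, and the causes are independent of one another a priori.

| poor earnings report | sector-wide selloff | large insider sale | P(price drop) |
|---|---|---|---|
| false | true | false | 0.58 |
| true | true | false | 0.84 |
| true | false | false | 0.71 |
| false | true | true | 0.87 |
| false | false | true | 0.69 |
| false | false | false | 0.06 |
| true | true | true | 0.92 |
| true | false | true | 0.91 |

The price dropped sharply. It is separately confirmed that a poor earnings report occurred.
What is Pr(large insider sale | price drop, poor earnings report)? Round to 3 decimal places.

Pr(large insider sale | price drop, poor earnings report) ≈ 0.352

P(price drop | poor earnings report) = 0.71·0.66·0.69 + 0.91·0.66·0.31 + 0.84·0.34·0.69 + 0.92·0.34·0.31 = 0.323334 + 0.186186 + 0.197064 + 0.096968 = 0.803552
Restricting to configurations with large insider sale present: 0.186186 + 0.096968 = 0.283154.
Hence the posterior is 0.283154/0.803552 ≈ 0.352.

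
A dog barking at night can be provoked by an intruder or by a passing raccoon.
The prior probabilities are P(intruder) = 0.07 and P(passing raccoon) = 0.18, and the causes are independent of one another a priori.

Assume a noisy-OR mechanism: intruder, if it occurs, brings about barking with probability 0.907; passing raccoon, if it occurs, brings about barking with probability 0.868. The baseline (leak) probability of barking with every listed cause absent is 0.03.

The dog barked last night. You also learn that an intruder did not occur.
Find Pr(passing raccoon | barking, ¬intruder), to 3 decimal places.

Pr(passing raccoon | barking, ¬intruder) ≈ 0.865

Under noisy-OR, P(barking | causes) = 1 − (1−0.03)·∏(1−qᵢ) over the active causes.
P(barking | ¬intruder) = 0.03×0.82 + 0.87196×0.18 = 0.024600 + 0.156953 = 0.181553
Restricting to configurations with passing raccoon present: 0.87196×0.18 = 0.156953.
Hence the posterior is 0.156953/0.181553 ≈ 0.865.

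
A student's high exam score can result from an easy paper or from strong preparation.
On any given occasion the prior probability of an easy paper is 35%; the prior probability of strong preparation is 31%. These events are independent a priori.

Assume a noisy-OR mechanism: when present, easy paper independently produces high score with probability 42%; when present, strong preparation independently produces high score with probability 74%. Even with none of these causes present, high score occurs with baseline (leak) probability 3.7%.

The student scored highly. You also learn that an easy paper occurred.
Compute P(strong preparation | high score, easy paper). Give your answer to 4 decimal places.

P(strong preparation | high score, easy paper) ≈ 0.4652

Under noisy-OR, P(high score | causes) = 1 − (1−0.037)·∏(1−qᵢ) over the active causes.
Sum P(high score|·) weighted by the priors over both values of strong preparation:
  P(high score | easy paper) = 0.44146·0.69 + 0.85478·0.31
        = 0.304607 + 0.264982 = 0.569589
Configurations with strong preparation contribute 0.264982, so
  P(strong preparation | high score, easy paper) = 0.264982 / 0.569589 ≈ 0.4652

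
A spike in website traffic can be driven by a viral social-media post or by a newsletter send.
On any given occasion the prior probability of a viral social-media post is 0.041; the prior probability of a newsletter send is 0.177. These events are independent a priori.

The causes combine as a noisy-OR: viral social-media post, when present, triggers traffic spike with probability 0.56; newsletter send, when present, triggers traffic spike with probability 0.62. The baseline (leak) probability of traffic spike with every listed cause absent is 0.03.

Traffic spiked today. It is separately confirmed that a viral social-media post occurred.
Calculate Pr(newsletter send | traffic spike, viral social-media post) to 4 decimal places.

Pr(newsletter send | traffic spike, viral social-media post) ≈ 0.2392

Under noisy-OR, P(traffic spike | causes) = 1 − (1−0.03)·∏(1−qᵢ) over the active causes.
P(traffic spike | viral social-media post) = 0.5732×0.823 + 0.837816×0.177 = 0.471744 + 0.148293 = 0.620037
Restricting to configurations with newsletter send present: 0.837816×0.177 = 0.148293.
So P(newsletter send | traffic spike, viral social-media post) = 0.148293/0.620037 ≈ 0.2392.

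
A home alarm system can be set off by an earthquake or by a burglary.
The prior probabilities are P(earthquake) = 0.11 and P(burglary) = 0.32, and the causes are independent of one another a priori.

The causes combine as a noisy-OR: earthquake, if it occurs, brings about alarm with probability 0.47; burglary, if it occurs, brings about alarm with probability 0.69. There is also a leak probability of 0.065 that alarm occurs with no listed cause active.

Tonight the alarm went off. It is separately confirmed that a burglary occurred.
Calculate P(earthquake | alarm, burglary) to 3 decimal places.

Under noisy-OR, P(alarm | causes) = 1 − (1−0.065)·∏(1−qᵢ) over the active causes.
For the numerator, keep only earthquake=true terms: 0.846379×0.11 = 0.093102
The normalizing constant is 0.71015×0.89 + 0.846379×0.11 = 0.725135
Posterior = 0.093102 / 0.725135 ≈ 0.128

P(earthquake | alarm, burglary) ≈ 0.128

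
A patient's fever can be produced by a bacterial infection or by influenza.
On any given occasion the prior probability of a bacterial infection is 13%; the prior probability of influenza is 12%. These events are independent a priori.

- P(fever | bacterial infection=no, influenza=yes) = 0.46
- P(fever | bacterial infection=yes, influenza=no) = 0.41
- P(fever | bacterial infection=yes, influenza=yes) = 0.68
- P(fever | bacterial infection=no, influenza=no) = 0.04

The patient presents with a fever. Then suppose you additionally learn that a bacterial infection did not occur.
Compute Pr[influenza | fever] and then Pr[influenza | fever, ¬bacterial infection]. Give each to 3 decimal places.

P(fever) = 0.04·0.87·0.88 + 0.46·0.87·0.12 + 0.41·0.13·0.88 + 0.68·0.13·0.12 = 0.030624 + 0.048024 + 0.046904 + 0.010608 = 0.136160
The influenza-present share is 0.048024 + 0.010608 = 0.058632.
Hence the posterior is 0.058632/0.136160 ≈ 0.431.

Now also conditioning on bacterial infection≠true:
Sum P(fever|·) weighted by the priors over both values of influenza:
  P(fever | ¬bacterial infection) = 0.04×0.88 + 0.46×0.12
        = 0.035200 + 0.055200 = 0.090400
The terms with influenza present sum to 0.055200, so
  P(influenza | fever, ¬bacterial infection) = 0.055200 / 0.090400 ≈ 0.611

Pr[influenza | fever] ≈ 0.431; Pr[influenza | fever, ¬bacterial infection] ≈ 0.611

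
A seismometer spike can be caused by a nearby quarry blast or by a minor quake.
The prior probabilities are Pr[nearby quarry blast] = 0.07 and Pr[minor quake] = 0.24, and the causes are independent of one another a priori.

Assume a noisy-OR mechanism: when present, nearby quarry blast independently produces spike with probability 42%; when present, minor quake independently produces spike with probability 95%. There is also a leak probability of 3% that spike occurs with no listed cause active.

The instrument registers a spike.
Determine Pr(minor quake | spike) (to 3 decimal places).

Under noisy-OR, P(spike | causes) = 1 − (1−0.03)·∏(1−qᵢ) over the active causes.
Sum P(spike|·) weighted by the priors over the 4 (nearby quarry blast, minor quake) configurations:
  P(spike) = 0.03·0.93·0.76 + 0.9515·0.93·0.24 + 0.4374·0.07·0.76 + 0.97187·0.07·0.24
        = 0.021204 + 0.212375 + 0.023270 + 0.016327 = 0.273176
The terms with minor quake present sum to 0.228702, so
  P(minor quake | spike) = 0.228702 / 0.273176 ≈ 0.837

Pr(minor quake | spike) ≈ 0.837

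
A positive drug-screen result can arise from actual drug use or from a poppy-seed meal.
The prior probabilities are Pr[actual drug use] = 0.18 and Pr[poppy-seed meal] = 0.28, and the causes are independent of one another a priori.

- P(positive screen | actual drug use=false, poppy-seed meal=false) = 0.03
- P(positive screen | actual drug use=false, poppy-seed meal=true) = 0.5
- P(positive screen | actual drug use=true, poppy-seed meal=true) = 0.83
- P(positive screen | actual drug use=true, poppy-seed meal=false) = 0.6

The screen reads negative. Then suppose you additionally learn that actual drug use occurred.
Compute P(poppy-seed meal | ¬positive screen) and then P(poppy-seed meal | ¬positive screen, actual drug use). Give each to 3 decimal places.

P(poppy-seed meal | ¬positive screen) ≈ 0.165; P(poppy-seed meal | ¬positive screen, actual drug use) ≈ 0.142

For the numerator, keep only poppy-seed meal=true terms: 0.114800 + 0.008568 = 0.123368
Denominator P(¬positive screen): 0.97*0.82*0.72 + 0.5*0.82*0.28 + 0.4*0.18*0.72 + 0.17*0.18*0.28 = 0.747896
P(poppy-seed meal | ¬positive screen) = 0.123368/0.747896 ≈ 0.165

Now condition on the additional information:
For the numerator, keep only poppy-seed meal=true terms: 0.17×0.28 = 0.047600
Normalizer over all consistent configurations: 0.4×0.72 + 0.17×0.28 = 0.335600
Posterior = 0.047600 / 0.335600 ≈ 0.142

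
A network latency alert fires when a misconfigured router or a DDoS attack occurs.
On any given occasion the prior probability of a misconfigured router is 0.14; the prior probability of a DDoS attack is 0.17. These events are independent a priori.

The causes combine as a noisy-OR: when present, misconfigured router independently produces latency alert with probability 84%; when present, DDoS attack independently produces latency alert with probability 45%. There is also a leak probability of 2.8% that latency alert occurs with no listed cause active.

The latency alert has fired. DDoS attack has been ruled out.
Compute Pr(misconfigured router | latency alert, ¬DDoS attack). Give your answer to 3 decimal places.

Pr(misconfigured router | latency alert, ¬DDoS attack) ≈ 0.831

Under noisy-OR, P(latency alert | causes) = 1 − (1−0.028)·∏(1−qᵢ) over the active causes.
Sum P(latency alert|·) weighted by the priors over both values of misconfigured router:
  P(latency alert | ¬DDoS attack) = 0.028×0.86 + 0.84448×0.14
        = 0.024080 + 0.118227 = 0.142307
Keeping only the misconfigured router-present terms gives 0.118227, so
  P(misconfigured router | latency alert, ¬DDoS attack) = 0.118227 / 0.142307 ≈ 0.831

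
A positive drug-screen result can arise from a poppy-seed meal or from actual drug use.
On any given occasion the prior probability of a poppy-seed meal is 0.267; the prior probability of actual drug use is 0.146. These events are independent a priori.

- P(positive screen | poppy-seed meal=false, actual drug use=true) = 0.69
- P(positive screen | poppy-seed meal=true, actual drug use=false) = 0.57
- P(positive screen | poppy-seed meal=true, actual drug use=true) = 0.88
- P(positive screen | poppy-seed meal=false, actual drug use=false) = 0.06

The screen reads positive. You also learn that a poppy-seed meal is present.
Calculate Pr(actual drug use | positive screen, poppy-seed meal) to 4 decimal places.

Numerator (weight on configurations with actual drug use): 0.88*0.146 = 0.128480
Normalizer over all consistent configurations: 0.57*0.854 + 0.88*0.146 = 0.615260
P(actual drug use | positive screen, poppy-seed meal) = 0.128480/0.615260 ≈ 0.2088

Pr(actual drug use | positive screen, poppy-seed meal) ≈ 0.2088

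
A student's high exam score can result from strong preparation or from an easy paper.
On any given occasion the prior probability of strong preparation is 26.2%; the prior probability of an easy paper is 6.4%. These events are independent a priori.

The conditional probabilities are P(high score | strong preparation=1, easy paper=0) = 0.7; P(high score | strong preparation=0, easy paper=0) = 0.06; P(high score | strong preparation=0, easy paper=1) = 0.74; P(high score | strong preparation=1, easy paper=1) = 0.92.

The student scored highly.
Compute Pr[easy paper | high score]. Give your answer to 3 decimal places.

Numerator (weight on configurations with easy paper): 0.034952 + 0.015427 = 0.050379
Normalizer over all consistent configurations: 0.06·0.738·0.936 + 0.74·0.738·0.064 + 0.7·0.262·0.936 + 0.92·0.262·0.064 = 0.263487
Posterior = 0.050379 / 0.263487 ≈ 0.191

Pr[easy paper | high score] ≈ 0.191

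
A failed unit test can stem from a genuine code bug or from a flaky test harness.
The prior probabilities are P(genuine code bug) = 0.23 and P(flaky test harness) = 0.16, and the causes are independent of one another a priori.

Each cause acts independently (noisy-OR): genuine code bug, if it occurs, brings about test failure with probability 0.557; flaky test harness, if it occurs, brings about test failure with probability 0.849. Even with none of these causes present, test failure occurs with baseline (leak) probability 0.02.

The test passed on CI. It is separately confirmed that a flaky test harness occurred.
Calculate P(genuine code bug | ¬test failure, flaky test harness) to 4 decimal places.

Under noisy-OR, P(test failure | causes) = 1 − (1−0.02)·∏(1−qᵢ) over the active causes.
Sum P(¬test failure|·) weighted by the priors over both values of genuine code bug:
  P(¬test failure | flaky test harness) = 0.14798·0.77 + 0.065555·0.23
        = 0.113945 + 0.015078 = 0.129023
The terms with genuine code bug present sum to 0.015078, so
  P(genuine code bug | ¬test failure, flaky test harness) = 0.015078 / 0.129023 ≈ 0.1169

P(genuine code bug | ¬test failure, flaky test harness) ≈ 0.1169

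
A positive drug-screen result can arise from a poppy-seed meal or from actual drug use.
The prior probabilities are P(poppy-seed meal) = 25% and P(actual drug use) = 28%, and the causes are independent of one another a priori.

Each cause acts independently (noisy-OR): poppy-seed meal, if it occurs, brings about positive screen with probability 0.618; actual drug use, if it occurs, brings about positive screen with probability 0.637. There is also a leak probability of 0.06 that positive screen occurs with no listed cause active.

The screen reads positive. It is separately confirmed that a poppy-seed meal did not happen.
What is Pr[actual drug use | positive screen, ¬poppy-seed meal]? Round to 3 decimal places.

Pr[actual drug use | positive screen, ¬poppy-seed meal] ≈ 0.810

Under noisy-OR, P(positive screen | causes) = 1 − (1−0.06)·∏(1−qᵢ) over the active causes.
Weight on actual drug use=true, given the evidence: 0.65878*0.28 = 0.184458
Normalizer over all consistent configurations: 0.06*0.72 + 0.65878*0.28 = 0.227658
Posterior = 0.184458 / 0.227658 ≈ 0.810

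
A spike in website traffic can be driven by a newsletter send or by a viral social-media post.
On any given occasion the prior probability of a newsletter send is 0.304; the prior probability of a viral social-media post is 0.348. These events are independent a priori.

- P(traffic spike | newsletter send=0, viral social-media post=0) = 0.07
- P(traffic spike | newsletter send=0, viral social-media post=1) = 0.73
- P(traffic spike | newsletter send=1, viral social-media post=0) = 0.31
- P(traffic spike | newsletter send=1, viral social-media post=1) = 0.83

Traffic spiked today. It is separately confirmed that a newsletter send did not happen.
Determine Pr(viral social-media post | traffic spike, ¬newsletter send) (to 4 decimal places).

Pr(viral social-media post | traffic spike, ¬newsletter send) ≈ 0.8477

Sum P(traffic spike|·) weighted by the priors over both values of viral social-media post:
  P(traffic spike | ¬newsletter send) = 0.07*0.652 + 0.73*0.348
        = 0.045640 + 0.254040 = 0.299680
Configurations with viral social-media post contribute 0.254040, so
  P(viral social-media post | traffic spike, ¬newsletter send) = 0.254040 / 0.299680 ≈ 0.8477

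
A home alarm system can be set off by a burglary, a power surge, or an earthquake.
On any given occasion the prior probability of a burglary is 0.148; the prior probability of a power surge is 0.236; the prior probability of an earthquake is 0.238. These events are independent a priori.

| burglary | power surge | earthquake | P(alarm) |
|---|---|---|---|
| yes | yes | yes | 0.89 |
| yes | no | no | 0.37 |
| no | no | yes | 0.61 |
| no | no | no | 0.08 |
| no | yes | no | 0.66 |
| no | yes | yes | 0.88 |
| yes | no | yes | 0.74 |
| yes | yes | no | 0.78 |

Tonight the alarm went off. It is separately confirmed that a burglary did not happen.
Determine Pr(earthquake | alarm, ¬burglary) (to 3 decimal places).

Pr(earthquake | alarm, ¬burglary) ≈ 0.492

P(alarm | ¬burglary) = 0.08×0.764×0.762 + 0.61×0.764×0.238 + 0.66×0.236×0.762 + 0.88×0.236×0.238 = 0.046573 + 0.110918 + 0.118689 + 0.049428 = 0.325608
Restricting to configurations with earthquake present: 0.110918 + 0.049428 = 0.160346.
So P(earthquake | alarm, ¬burglary) = 0.160346/0.325608 ≈ 0.492.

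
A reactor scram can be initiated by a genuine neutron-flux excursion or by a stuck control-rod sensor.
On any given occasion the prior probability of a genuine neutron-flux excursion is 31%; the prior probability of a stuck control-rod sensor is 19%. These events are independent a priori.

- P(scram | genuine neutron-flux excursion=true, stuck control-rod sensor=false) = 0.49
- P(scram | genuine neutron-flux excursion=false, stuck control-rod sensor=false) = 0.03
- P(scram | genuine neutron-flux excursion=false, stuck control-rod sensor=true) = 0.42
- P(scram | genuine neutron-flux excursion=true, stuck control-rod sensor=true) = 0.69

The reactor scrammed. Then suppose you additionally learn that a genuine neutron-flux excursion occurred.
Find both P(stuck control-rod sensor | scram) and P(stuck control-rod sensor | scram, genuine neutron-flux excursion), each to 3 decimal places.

P(stuck control-rod sensor | scram) ≈ 0.406; P(stuck control-rod sensor | scram, genuine neutron-flux excursion) ≈ 0.248

P(scram) = 0.03*0.69*0.81 + 0.42*0.69*0.19 + 0.49*0.31*0.81 + 0.69*0.31*0.19 = 0.016767 + 0.055062 + 0.123039 + 0.040641 = 0.235509
Restricting to configurations with stuck control-rod sensor present: 0.055062 + 0.040641 = 0.095703.
So P(stuck control-rod sensor | scram) = 0.095703/0.235509 ≈ 0.406.

With the extra evidence:
Weight on stuck control-rod sensor=true, given the evidence: 0.69·0.19 = 0.131100
Normalizer over all consistent configurations: 0.49·0.81 + 0.69·0.19 = 0.528000
P(stuck control-rod sensor | scram, genuine neutron-flux excursion) = 0.131100/0.528000 ≈ 0.248
This is intercausal reasoning (explaining away): once genuine neutron-flux excursion accounts for the scram, stuck control-rod sensor becomes less likely.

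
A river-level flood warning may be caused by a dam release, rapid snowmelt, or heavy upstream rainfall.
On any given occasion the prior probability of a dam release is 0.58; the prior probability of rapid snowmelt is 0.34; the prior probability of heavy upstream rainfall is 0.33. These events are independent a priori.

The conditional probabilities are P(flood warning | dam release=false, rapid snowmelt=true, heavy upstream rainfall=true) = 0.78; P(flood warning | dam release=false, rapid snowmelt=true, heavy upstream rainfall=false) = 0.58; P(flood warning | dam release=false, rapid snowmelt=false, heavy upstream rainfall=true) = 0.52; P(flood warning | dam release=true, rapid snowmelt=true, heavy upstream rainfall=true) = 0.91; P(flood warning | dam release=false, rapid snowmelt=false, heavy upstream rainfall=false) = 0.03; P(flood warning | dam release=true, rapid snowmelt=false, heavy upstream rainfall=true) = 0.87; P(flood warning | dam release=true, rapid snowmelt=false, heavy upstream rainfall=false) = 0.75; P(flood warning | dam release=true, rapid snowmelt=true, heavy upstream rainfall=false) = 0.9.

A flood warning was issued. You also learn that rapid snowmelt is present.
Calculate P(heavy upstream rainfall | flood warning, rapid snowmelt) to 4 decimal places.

P(heavy upstream rainfall | flood warning, rapid snowmelt) ≈ 0.3550

Weight on heavy upstream rainfall=true, given the evidence: 0.108108 + 0.174174 = 0.282282
Denominator P(flood warning | rapid snowmelt): 0.58×0.42×0.67 + 0.78×0.42×0.33 + 0.9×0.58×0.67 + 0.91×0.58×0.33 = 0.795234
P(heavy upstream rainfall | flood warning, rapid snowmelt) = 0.282282/0.795234 ≈ 0.3550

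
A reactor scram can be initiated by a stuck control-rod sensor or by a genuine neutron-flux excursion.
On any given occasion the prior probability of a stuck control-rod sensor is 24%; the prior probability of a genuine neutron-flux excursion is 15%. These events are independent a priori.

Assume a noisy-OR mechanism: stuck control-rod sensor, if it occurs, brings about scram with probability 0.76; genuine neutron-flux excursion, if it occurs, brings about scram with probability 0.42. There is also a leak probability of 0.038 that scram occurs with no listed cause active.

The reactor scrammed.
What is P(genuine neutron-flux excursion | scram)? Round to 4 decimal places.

Under noisy-OR, P(scram | causes) = 1 − (1−0.038)·∏(1−qᵢ) over the active causes.
Weight on genuine neutron-flux excursion=true, given the evidence: 0.050393 + 0.031179 = 0.081572
Normalizer over all consistent configurations: 0.038×0.76×0.85 + 0.44204×0.76×0.15 + 0.76912×0.24×0.85 + 0.86609×0.24×0.15 = 0.263020
P(genuine neutron-flux excursion | scram) = 0.081572/0.263020 ≈ 0.3101

P(genuine neutron-flux excursion | scram) ≈ 0.3101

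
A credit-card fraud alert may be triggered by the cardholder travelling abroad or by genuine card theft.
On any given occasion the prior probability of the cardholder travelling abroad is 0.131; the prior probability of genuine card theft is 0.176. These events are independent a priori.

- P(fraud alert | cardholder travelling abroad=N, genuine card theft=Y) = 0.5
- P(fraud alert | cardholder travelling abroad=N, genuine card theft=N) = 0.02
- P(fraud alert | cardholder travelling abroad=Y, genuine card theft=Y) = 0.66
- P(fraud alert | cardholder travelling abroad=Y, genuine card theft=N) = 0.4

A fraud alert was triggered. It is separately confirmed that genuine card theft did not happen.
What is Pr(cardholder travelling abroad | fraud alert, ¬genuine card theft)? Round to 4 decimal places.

Enumerate both values of cardholder travelling abroad and weight by the priors:
  P(fraud alert | ¬genuine card theft) = 0.02×0.869 + 0.4×0.131
        = 0.017380 + 0.052400 = 0.069780
Configurations with cardholder travelling abroad contribute 0.052400, so
  P(cardholder travelling abroad | fraud alert, ¬genuine card theft) = 0.052400 / 0.069780 ≈ 0.7509

Pr(cardholder travelling abroad | fraud alert, ¬genuine card theft) ≈ 0.7509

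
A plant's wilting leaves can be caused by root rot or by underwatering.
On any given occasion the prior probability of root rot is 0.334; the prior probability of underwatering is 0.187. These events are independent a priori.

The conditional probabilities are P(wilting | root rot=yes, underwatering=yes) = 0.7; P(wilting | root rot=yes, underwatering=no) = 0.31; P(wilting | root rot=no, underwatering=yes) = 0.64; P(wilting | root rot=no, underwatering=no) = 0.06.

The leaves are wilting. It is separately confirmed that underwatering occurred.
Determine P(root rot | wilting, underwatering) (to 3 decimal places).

P(root rot | wilting, underwatering) ≈ 0.354

Sum P(wilting|·) weighted by the priors over both values of root rot:
  P(wilting | underwatering) = 0.64*0.666 + 0.7*0.334
        = 0.426240 + 0.233800 = 0.660040
Keeping only the root rot-present terms gives 0.233800, so
  P(root rot | wilting, underwatering) = 0.233800 / 0.660040 ≈ 0.354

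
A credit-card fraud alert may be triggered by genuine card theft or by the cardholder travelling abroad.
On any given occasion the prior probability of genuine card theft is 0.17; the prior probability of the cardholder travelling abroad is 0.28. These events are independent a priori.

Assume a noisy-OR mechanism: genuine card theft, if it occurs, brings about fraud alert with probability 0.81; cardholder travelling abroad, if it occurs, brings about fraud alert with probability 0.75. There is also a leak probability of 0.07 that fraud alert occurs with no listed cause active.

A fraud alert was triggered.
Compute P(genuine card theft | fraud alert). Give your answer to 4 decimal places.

Under noisy-OR, P(fraud alert | causes) = 1 − (1−0.07)·∏(1−qᵢ) over the active causes.
P(fraud alert) = 0.07*0.83*0.72 + 0.7675*0.83*0.28 + 0.8233*0.17*0.72 + 0.955825*0.17*0.28 = 0.041832 + 0.178367 + 0.100772 + 0.045497 = 0.366468
Of this, 0.146269 comes from 0.100772 + 0.045497 (the genuine card theft=true cases).
So P(genuine card theft | fraud alert) = 0.146269/0.366468 ≈ 0.3991.

P(genuine card theft | fraud alert) ≈ 0.3991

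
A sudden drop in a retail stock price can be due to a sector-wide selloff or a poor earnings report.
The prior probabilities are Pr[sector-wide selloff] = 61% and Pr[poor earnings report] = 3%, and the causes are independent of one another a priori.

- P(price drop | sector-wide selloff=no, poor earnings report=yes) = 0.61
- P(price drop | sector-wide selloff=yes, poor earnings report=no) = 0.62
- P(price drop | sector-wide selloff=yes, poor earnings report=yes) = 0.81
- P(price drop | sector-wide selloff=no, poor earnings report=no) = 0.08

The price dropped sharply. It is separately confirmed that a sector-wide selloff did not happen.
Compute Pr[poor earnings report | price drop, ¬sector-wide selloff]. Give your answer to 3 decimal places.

P(price drop | ¬sector-wide selloff) = 0.08·0.97 + 0.61·0.03 = 0.077600 + 0.018300 = 0.095900
Of this, 0.018300 comes from 0.61·0.03 (the poor earnings report=true cases).
So P(poor earnings report | price drop, ¬sector-wide selloff) = 0.018300/0.095900 ≈ 0.191.

Pr[poor earnings report | price drop, ¬sector-wide selloff] ≈ 0.191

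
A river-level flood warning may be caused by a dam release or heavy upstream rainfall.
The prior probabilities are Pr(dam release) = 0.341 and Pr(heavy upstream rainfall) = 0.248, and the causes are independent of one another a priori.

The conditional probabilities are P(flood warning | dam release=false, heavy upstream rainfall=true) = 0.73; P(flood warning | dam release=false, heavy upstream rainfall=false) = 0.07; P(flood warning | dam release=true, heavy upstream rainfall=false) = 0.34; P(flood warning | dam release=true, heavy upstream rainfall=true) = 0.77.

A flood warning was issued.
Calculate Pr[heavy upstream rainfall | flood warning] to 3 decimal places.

For the numerator, keep only heavy upstream rainfall=true terms: 0.119305 + 0.065117 = 0.184422
Normalizer over all consistent configurations: 0.07*0.659*0.752 + 0.73*0.659*0.248 + 0.34*0.341*0.752 + 0.77*0.341*0.248 = 0.306299
P(heavy upstream rainfall | flood warning) = 0.184422/0.306299 ≈ 0.602

Pr[heavy upstream rainfall | flood warning] ≈ 0.602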